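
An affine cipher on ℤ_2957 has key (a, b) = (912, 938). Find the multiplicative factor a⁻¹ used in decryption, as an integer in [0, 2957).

2007

Extended Euclidean algorithm:
2957 = 3*912 + 221
912 = 4*221 + 28
221 = 7*28 + 25
28 = 1*25 + 3
25 = 8*3 + 1
3 = 3*1 + 0
gcd = 1, so the inverse exists. Back-substitute:
1 = 25 − 8·3
1 = −8·28 + 9·25
1 = 9·221 − 71·28
1 = −71·912 + 293·221
1 = 293·2957 − 950·912
Hence 912⁻¹ ≡ -950 ≡ 2007 (mod 2957).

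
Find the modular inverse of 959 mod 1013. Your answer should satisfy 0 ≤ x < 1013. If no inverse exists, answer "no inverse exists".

544

Run Euclid on (1013, 959):
1013 = 1×959 + 54
959 = 17×54 + 41
54 = 1×41 + 13
41 = 3×13 + 2
13 = 6×2 + 1
2 = 2×1 + 0
The gcd is 1. Working backward:
1 = 13 − 6·2
1 = −6·41 + 19·13
1 = 19·54 − 25·41
1 = −25·959 + 444·54
1 = 444·1013 − 469·959
Thus 959·(-469) ≡ 1 (mod 1013); reducing, -469 mod 1013 = 544.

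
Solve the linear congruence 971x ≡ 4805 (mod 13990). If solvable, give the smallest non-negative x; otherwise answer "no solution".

3045

First find gcd(971, 13990):
13990 = 14×971 + 396
971 = 2×396 + 179
396 = 2×179 + 38
179 = 4×38 + 27
38 = 1×27 + 11
27 = 2×11 + 5
11 = 2×5 + 1
5 = 5×1 + 0
gcd = 1, so a unique solution mod 13990 exists.
Back-substitute for the Bézout coefficients:
1 = 11 − 2·5
1 = −2·27 + 5·11
1 = 5·38 − 7·27
1 = −7·179 + 33·38
1 = 33·396 − 73·179
1 = −73·971 + 179·396
1 = 179·13990 − 2579·971
So 971·(-2579) ≡ 1 (mod 13990), giving 971⁻¹ ≡ 11411.
x ≡ 971⁻¹·4805 ≡ 11411·4805 ≡ 3045 (mod 13990).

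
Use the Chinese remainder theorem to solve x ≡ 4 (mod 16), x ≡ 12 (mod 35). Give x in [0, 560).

Write x = 4 + 16·k. Then 16·k ≡ 12 − 4 ≡ 8 (mod 35).
Need 16⁻¹ mod 35. Extended Euclid on (35, 16):
35 = 2×16 + 3
16 = 5×3 + 1
3 = 3×1 + 0
Back-substitute:
1 = 16 − 5·3
1 = −5·35 + 11·16
16⁻¹ ≡ 11 (mod 35), so k ≡ 11·8 ≡ 18 (mod 35).
x = 4 + 16·18 = 292.

292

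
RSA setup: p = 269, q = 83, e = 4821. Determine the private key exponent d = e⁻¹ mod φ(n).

φ(n) = (p−1)(q−1) = 268·82 = 21976.
Need d with 4821·d ≡ 1 (mod 21976). Apply the extended Euclidean algorithm:
21976 = 4·4821 + 2692
4821 = 1·2692 + 2129
2692 = 1·2129 + 563
2129 = 3·563 + 440
563 = 1·440 + 123
440 = 3·123 + 71
123 = 1·71 + 52
71 = 1·52 + 19
52 = 2·19 + 14
19 = 1·14 + 5
14 = 2·5 + 4
5 = 1·4 + 1
4 = 4·1 + 0
Back-substitute:
1 = 5 − 4
1 = −14 + 3·5
1 = 3·19 − 4·14
1 = −4·52 + 11·19
1 = 11·71 − 15·52
1 = −15·123 + 26·71
1 = 26·440 − 93·123
1 = −93·563 + 119·440
1 = 119·2129 − 450·563
1 = −450·2692 + 569·2129
1 = 569·4821 − 1019·2692
1 = −1019·21976 + 4645·4821
So 4821·4645 ≡ 1 (mod 21976), hence d = 4645.

4645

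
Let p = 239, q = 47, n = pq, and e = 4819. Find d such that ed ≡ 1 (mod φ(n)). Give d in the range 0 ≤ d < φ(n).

5591

φ(n) = (p−1)(q−1) = 238·46 = 10948.
Need d with 4819·d ≡ 1 (mod 10948). Apply the extended Euclidean algorithm:
10948 = 2*4819 + 1310
4819 = 3*1310 + 889
1310 = 1*889 + 421
889 = 2*421 + 47
421 = 8*47 + 45
47 = 1*45 + 2
45 = 22*2 + 1
2 = 2*1 + 0
Back-substitute:
1 = 45 − 22·2
1 = −22·47 + 23·45
1 = 23·421 − 206·47
1 = −206·889 + 435·421
1 = 435·1310 − 641·889
1 = −641·4819 + 2358·1310
1 = 2358·10948 − 5357·4819
So 4819·(-5357) ≡ 1 (mod 10948), hence d ≡ -5357 ≡ 5591 (mod 10948).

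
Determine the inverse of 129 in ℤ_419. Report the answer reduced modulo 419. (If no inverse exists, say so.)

13

gcd(419, 129) by repeated division:
419 = 3×129 + 32
129 = 4×32 + 1
32 = 32×1 + 0
The gcd is 1. Working backward:
1 = 129 − 4·32
1 = −4·419 + 13·129
So 129·13 ≡ 1 (mod 419).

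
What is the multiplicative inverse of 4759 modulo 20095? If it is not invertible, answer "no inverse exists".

Run Euclid on (20095, 4759):
20095 = 4×4759 + 1059
4759 = 4×1059 + 523
1059 = 2×523 + 13
523 = 40×13 + 3
13 = 4×3 + 1
3 = 3×1 + 0
The gcd is 1. Working backward:
1 = 13 − 4·3
1 = −4·523 + 161·13
1 = 161·1059 − 326·523
1 = −326·4759 + 1465·1059
1 = 1465·20095 − 6186·4759
Thus 4759·(-6186) ≡ 1 (mod 20095); reducing, -6186 mod 20095 = 13909.

13909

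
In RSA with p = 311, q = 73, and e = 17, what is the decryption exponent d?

1313

φ(n) = (p−1)(q−1) = 310·72 = 22320.
Need d with 17·d ≡ 1 (mod 22320). Apply the extended Euclidean algorithm:
22320 = 1312*17 + 16
17 = 1*16 + 1
16 = 16*1 + 0
Back-substitute:
1 = 17 − 16
1 = −22320 + 1313·17
So 17·1313 ≡ 1 (mod 22320), hence d = 1313.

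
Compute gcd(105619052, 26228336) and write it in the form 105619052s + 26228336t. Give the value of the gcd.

Euclidean algorithm:
105619052 = 4*26228336 + 705708
26228336 = 37*705708 + 117140
705708 = 6*117140 + 2868
117140 = 40*2868 + 2420
2868 = 1*2420 + 448
2420 = 5*448 + 180
448 = 2*180 + 88
180 = 2*88 + 4
88 = 22*4 + 0
gcd(105619052, 26228336) = 4.
Back-substituting:
4 = 180 − 2·88
4 = −2·448 + 5·180
4 = 5·2420 − 27·448
4 = −27·2868 + 32·2420
4 = 32·117140 − 1307·2868
4 = −1307·705708 + 7874·117140
4 = 7874·26228336 − 292645·705708
4 = −292645·105619052 + 1178454·26228336
So 4 = (-292645)·105619052 + (1178454)·26228336.

4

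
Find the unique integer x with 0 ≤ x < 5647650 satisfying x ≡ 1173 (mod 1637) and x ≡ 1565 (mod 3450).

764015

Write x = 1173 + 1637·k. Then 1637·k ≡ 1565 − 1173 ≡ 392 (mod 3450).
Need 1637⁻¹ mod 3450. Extended Euclid on (3450, 1637):
3450 = 2*1637 + 176
1637 = 9*176 + 53
176 = 3*53 + 17
53 = 3*17 + 2
17 = 8*2 + 1
2 = 2*1 + 0
Back-substitute:
1 = 17 − 8·2
1 = −8·53 + 25·17
1 = 25·176 − 83·53
1 = −83·1637 + 772·176
1 = 772·3450 − 1627·1637
1637⁻¹ ≡ 1823 (mod 3450), so k ≡ 1823·392 ≡ 466 (mod 3450).
x = 1173 + 1637·466 = 764015.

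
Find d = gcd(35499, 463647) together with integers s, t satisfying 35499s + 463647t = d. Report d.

Repeated division:
463647 = 13·35499 + 2160
35499 = 16·2160 + 939
2160 = 2·939 + 282
939 = 3·282 + 93
282 = 3·93 + 3
93 = 31·3 + 0
gcd(35499, 463647) = 3.
Express as a combination:
3 = 282 − 3·93
3 = −3·939 + 10·282
3 = 10·2160 − 23·939
3 = −23·35499 + 378·2160
3 = 378·463647 − 4937·35499
So 3 = (378)·463647 + (-4937)·35499.

3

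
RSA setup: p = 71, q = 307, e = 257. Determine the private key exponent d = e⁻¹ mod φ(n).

φ(n) = (p−1)(q−1) = 70·306 = 21420.
Need d with 257·d ≡ 1 (mod 21420). Apply the extended Euclidean algorithm:
21420 = 83·257 + 89
257 = 2·89 + 79
89 = 1·79 + 10
79 = 7·10 + 9
10 = 1·9 + 1
9 = 9·1 + 0
Back-substitute:
1 = 10 − 9
1 = −79 + 8·10
1 = 8·89 − 9·79
1 = −9·257 + 26·89
1 = 26·21420 − 2167·257
So 257·(-2167) ≡ 1 (mod 21420), hence d ≡ -2167 ≡ 19253 (mod 21420).

19253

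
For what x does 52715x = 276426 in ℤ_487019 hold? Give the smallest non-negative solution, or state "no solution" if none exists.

gcd(52715, 487019):
487019 = 9×52715 + 12584
52715 = 4×12584 + 2379
12584 = 5×2379 + 689
2379 = 3×689 + 312
689 = 2×312 + 65
312 = 4×65 + 52
65 = 1×52 + 13
52 = 4×13 + 0
gcd = 13, but 13 ∤ 276426, so the congruence has no solution.

no solution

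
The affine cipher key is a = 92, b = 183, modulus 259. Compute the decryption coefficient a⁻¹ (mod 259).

gcd(259, 92) by repeated division:
259 = 2*92 + 75
92 = 1*75 + 17
75 = 4*17 + 7
17 = 2*7 + 3
7 = 2*3 + 1
3 = 3*1 + 0
The gcd is 1. Working backward:
1 = 7 − 2·3
1 = −2·17 + 5·7
1 = 5·75 − 22·17
1 = −22·92 + 27·75
1 = 27·259 − 76·92
So 92·(-76) ≡ 1 (mod 259), and -76 ≡ 183 (mod 259).

183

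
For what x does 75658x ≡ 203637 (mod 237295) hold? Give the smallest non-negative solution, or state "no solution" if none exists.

First find gcd(75658, 237295):
237295 = 3·75658 + 10321
75658 = 7·10321 + 3411
10321 = 3·3411 + 88
3411 = 38·88 + 67
88 = 1·67 + 21
67 = 3·21 + 4
21 = 5·4 + 1
4 = 4·1 + 0
gcd = 1, so a unique solution mod 237295 exists.
Back-substitute for the Bézout coefficients:
1 = 21 − 5·4
1 = −5·67 + 16·21
1 = 16·88 − 21·67
1 = −21·3411 + 814·88
1 = 814·10321 − 2463·3411
1 = −2463·75658 + 18055·10321
1 = 18055·237295 − 56628·75658
So 75658·(-56628) ≡ 1 (mod 237295), giving 75658⁻¹ ≡ 180667.
x ≡ 75658⁻¹·203637 ≡ 180667·203637 ≡ 31784 (mod 237295).

31784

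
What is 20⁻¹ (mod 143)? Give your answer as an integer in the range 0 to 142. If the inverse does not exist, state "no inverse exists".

93

gcd(143, 20) by repeated division:
143 = 7*20 + 3
20 = 6*3 + 2
3 = 1*2 + 1
2 = 2*1 + 0
gcd = 1, so the inverse exists. Back-substitute:
1 = 3 − 2
1 = −20 + 7·3
1 = 7·143 − 50·20
Thus 20·(-50) ≡ 1 (mod 143); reducing, -50 mod 143 = 93.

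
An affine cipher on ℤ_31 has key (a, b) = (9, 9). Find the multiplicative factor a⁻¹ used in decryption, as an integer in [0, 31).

Extended Euclidean algorithm:
31 = 3*9 + 4
9 = 2*4 + 1
4 = 4*1 + 0
gcd = 1, so the inverse exists. Back-substitute:
1 = 9 − 2·4
1 = −2·31 + 7·9
So 9·7 ≡ 1 (mod 31).

7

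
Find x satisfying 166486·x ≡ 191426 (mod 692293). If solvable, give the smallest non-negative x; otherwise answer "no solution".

137016

First find gcd(166486, 692293):
692293 = 4×166486 + 26349
166486 = 6×26349 + 8392
26349 = 3×8392 + 1173
8392 = 7×1173 + 181
1173 = 6×181 + 87
181 = 2×87 + 7
87 = 12×7 + 3
7 = 2×3 + 1
3 = 3×1 + 0
gcd = 1, so a unique solution mod 692293 exists.
Back-substitute for the Bézout coefficients:
1 = 7 − 2·3
1 = −2·87 + 25·7
1 = 25·181 − 52·87
1 = −52·1173 + 337·181
1 = 337·8392 − 2411·1173
1 = −2411·26349 + 7570·8392
1 = 7570·166486 − 47831·26349
1 = −47831·692293 + 198894·166486
So 166486·(198894) ≡ 1 (mod 692293), giving 166486⁻¹ ≡ 198894.
x ≡ 166486⁻¹·191426 ≡ 198894·191426 ≡ 137016 (mod 692293).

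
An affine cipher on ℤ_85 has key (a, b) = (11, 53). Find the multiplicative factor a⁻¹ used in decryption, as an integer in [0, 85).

gcd(85, 11) by repeated division:
85 = 7×11 + 8
11 = 1×8 + 3
8 = 2×3 + 2
3 = 1×2 + 1
2 = 2×1 + 0
Since gcd(11, 85) = 1, back-substitute to write 1 as a combination:
1 = 3 − 2
1 = −8 + 3·3
1 = 3·11 − 4·8
1 = −4·85 + 31·11
So 11·31 ≡ 1 (mod 85).

31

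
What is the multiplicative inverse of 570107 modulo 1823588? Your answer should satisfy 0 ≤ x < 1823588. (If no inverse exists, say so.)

Run Euclid on (1823588, 570107):
1823588 = 3*570107 + 113267
570107 = 5*113267 + 3772
113267 = 30*3772 + 107
3772 = 35*107 + 27
107 = 3*27 + 26
27 = 1*26 + 1
26 = 26*1 + 0
The gcd is 1. Working backward:
1 = 27 − 26
1 = −107 + 4·27
1 = 4·3772 − 141·107
1 = −141·113267 + 4234·3772
1 = 4234·570107 − 21311·113267
1 = −21311·1823588 + 68167·570107
So 570107·68167 ≡ 1 (mod 1823588).

68167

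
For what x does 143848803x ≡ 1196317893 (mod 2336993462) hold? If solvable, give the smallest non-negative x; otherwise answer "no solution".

1039178459

First find gcd(143848803, 2336993462):
2336993462 = 16·143848803 + 35412614
143848803 = 4·35412614 + 2198347
35412614 = 16·2198347 + 239062
2198347 = 9·239062 + 46789
239062 = 5·46789 + 5117
46789 = 9·5117 + 736
5117 = 6·736 + 701
736 = 1·701 + 35
701 = 20·35 + 1
35 = 35·1 + 0
gcd = 1, so a unique solution mod 2336993462 exists.
Back-substitute for the Bézout coefficients:
1 = 701 − 20·35
1 = −20·736 + 21·701
1 = 21·5117 − 146·736
1 = −146·46789 + 1335·5117
1 = 1335·239062 − 6821·46789
1 = −6821·2198347 + 62724·239062
1 = 62724·35412614 − 1010405·2198347
1 = −1010405·143848803 + 4104344·35412614
1 = 4104344·2336993462 − 66679909·143848803
So 143848803·(-66679909) ≡ 1 (mod 2336993462), giving 143848803⁻¹ ≡ 2270313553.
x ≡ 143848803⁻¹·1196317893 ≡ 2270313553·1196317893 ≡ 1039178459 (mod 2336993462).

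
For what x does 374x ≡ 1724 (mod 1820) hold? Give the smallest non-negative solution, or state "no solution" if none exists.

First find gcd(374, 1820):
1820 = 4×374 + 324
374 = 1×324 + 50
324 = 6×50 + 24
50 = 2×24 + 2
24 = 12×2 + 0
gcd = 2 and 2 | 1724, so solutions exist. Divide through by 2: 187x ≡ 862 (mod 910).
Now find 187⁻¹ mod 910:
910 = 4·187 + 162
187 = 1·162 + 25
162 = 6·25 + 12
25 = 2·12 + 1
12 = 12·1 + 0
Back-substitute:
1 = 25 − 2·12
1 = −2·162 + 13·25
1 = 13·187 − 15·162
1 = −15·910 + 73·187
So 187⁻¹ ≡ 73 (mod 910).
Then x ≡ 73·862 ≡ 136 (mod 910); the smallest non-negative solution is x = 136.

136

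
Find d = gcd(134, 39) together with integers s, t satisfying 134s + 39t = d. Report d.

Apply Euclid's algorithm to 134 and 39:
134 = 3×39 + 17
39 = 2×17 + 5
17 = 3×5 + 2
5 = 2×2 + 1
2 = 2×1 + 0
gcd(134, 39) = 1.
Express as a combination:
1 = 5 − 2·2
1 = −2·17 + 7·5
1 = 7·39 − 16·17
1 = −16·134 + 55·39
So 1 = (-16)·134 + (55)·39.

1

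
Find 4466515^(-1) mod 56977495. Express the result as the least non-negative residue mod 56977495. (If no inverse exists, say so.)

no inverse exists

Compute gcd(4466515, 56977495):
56977495 = 12×4466515 + 3379315
4466515 = 1×3379315 + 1087200
3379315 = 3×1087200 + 117715
1087200 = 9×117715 + 27765
117715 = 4×27765 + 6655
27765 = 4×6655 + 1145
6655 = 5×1145 + 930
1145 = 1×930 + 215
930 = 4×215 + 70
215 = 3×70 + 5
70 = 14×5 + 0
Since gcd = 5 > 1, 4466515 is not a unit mod 56977495.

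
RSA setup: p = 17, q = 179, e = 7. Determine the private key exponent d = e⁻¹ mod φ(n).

407

φ(n) = (p−1)(q−1) = 16·178 = 2848.
Need d with 7·d ≡ 1 (mod 2848). Apply the extended Euclidean algorithm:
2848 = 406·7 + 6
7 = 1·6 + 1
6 = 6·1 + 0
Back-substitute:
1 = 7 − 6
1 = −2848 + 407·7
So 7·407 ≡ 1 (mod 2848), hence d = 407.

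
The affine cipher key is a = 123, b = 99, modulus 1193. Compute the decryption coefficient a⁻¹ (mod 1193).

97

Apply the Euclidean algorithm to 1193 and 123:
1193 = 9×123 + 86
123 = 1×86 + 37
86 = 2×37 + 12
37 = 3×12 + 1
12 = 12×1 + 0
Since gcd(123, 1193) = 1, back-substitute to write 1 as a combination:
1 = 37 − 3·12
1 = −3·86 + 7·37
1 = 7·123 − 10·86
1 = −10·1193 + 97·123
So 123·97 ≡ 1 (mod 1193).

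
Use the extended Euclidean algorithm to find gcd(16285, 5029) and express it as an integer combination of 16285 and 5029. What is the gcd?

Apply Euclid's algorithm to 16285 and 5029:
16285 = 3×5029 + 1198
5029 = 4×1198 + 237
1198 = 5×237 + 13
237 = 18×13 + 3
13 = 4×3 + 1
3 = 3×1 + 0
gcd(16285, 5029) = 1.
Back-substituting:
1 = 13 − 4·3
1 = −4·237 + 73·13
1 = 73·1198 − 369·237
1 = −369·5029 + 1549·1198
1 = 1549·16285 − 5016·5029
So 1 = (1549)·16285 + (-5016)·5029.

1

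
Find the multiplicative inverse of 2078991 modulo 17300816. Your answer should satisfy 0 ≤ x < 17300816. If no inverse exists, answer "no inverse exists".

13220735

Run Euclid on (17300816, 2078991):
17300816 = 8·2078991 + 668888
2078991 = 3·668888 + 72327
668888 = 9·72327 + 17945
72327 = 4·17945 + 547
17945 = 32·547 + 441
547 = 1·441 + 106
441 = 4·106 + 17
106 = 6·17 + 4
17 = 4·4 + 1
4 = 4·1 + 0
Since gcd(2078991, 17300816) = 1, back-substitute to write 1 as a combination:
1 = 17 − 4·4
1 = −4·106 + 25·17
1 = 25·441 − 104·106
1 = −104·547 + 129·441
1 = 129·17945 − 4232·547
1 = −4232·72327 + 17057·17945
1 = 17057·668888 − 157745·72327
1 = −157745·2078991 + 490292·668888
1 = 490292·17300816 − 4080081·2078991
Hence 2078991⁻¹ ≡ -4080081 ≡ 13220735 (mod 17300816).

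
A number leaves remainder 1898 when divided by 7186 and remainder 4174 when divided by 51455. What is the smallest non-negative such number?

68850964

Write x = 1898 + 7186·k. Then 7186·k ≡ 4174 − 1898 ≡ 2276 (mod 51455).
Need 7186⁻¹ mod 51455. Extended Euclid on (51455, 7186):
51455 = 7·7186 + 1153
7186 = 6·1153 + 268
1153 = 4·268 + 81
268 = 3·81 + 25
81 = 3·25 + 6
25 = 4·6 + 1
6 = 6·1 + 0
Back-substitute:
1 = 25 − 4·6
1 = −4·81 + 13·25
1 = 13·268 − 43·81
1 = −43·1153 + 185·268
1 = 185·7186 − 1153·1153
1 = −1153·51455 + 8256·7186
7186⁻¹ ≡ 8256 (mod 51455), so k ≡ 8256·2276 ≡ 9581 (mod 51455).
x = 1898 + 7186·9581 = 68850964.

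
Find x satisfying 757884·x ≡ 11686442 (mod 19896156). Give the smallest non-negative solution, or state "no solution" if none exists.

no solution

gcd(757884, 19896156):
19896156 = 26·757884 + 191172
757884 = 3·191172 + 184368
191172 = 1·184368 + 6804
184368 = 27·6804 + 660
6804 = 10·660 + 204
660 = 3·204 + 48
204 = 4·48 + 12
48 = 4·12 + 0
gcd = 12, but 12 ∤ 11686442, so the congruence has no solution.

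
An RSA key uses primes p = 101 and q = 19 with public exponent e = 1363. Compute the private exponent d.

1627

φ(n) = (p−1)(q−1) = 100·18 = 1800.
Need d with 1363·d ≡ 1 (mod 1800). Apply the extended Euclidean algorithm:
1800 = 1*1363 + 437
1363 = 3*437 + 52
437 = 8*52 + 21
52 = 2*21 + 10
21 = 2*10 + 1
10 = 10*1 + 0
Back-substitute:
1 = 21 − 2·10
1 = −2·52 + 5·21
1 = 5·437 − 42·52
1 = −42·1363 + 131·437
1 = 131·1800 − 173·1363
So 1363·(-173) ≡ 1 (mod 1800), hence d ≡ -173 ≡ 1627 (mod 1800).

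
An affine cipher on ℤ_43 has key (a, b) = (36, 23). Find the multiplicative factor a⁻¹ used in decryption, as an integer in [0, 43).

6

gcd(43, 36) by repeated division:
43 = 1·36 + 7
36 = 5·7 + 1
7 = 7·1 + 0
The gcd is 1. Working backward:
1 = 36 − 5·7
1 = −5·43 + 6·36
So 36·6 ≡ 1 (mod 43).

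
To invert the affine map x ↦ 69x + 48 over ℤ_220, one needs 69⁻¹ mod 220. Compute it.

Extended Euclidean algorithm:
220 = 3*69 + 13
69 = 5*13 + 4
13 = 3*4 + 1
4 = 4*1 + 0
The gcd is 1. Working backward:
1 = 13 − 3·4
1 = −3·69 + 16·13
1 = 16·220 − 51·69
Thus 69·(-51) ≡ 1 (mod 220); reducing, -51 mod 220 = 169.

169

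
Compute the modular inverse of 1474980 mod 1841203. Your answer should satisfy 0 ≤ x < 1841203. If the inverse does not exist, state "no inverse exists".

Euclidean algorithm on 1841203, 1474980:
1841203 = 1*1474980 + 366223
1474980 = 4*366223 + 10088
366223 = 36*10088 + 3055
10088 = 3*3055 + 923
3055 = 3*923 + 286
923 = 3*286 + 65
286 = 4*65 + 26
65 = 2*26 + 13
26 = 2*13 + 0
Since gcd = 13 > 1, 1474980 is not a unit mod 1841203.

no inverse exists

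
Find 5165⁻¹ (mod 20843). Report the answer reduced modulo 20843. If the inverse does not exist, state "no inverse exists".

Extended Euclidean algorithm:
20843 = 4·5165 + 183
5165 = 28·183 + 41
183 = 4·41 + 19
41 = 2·19 + 3
19 = 6·3 + 1
3 = 3·1 + 0
gcd = 1, so the inverse exists. Back-substitute:
1 = 19 − 6·3
1 = −6·41 + 13·19
1 = 13·183 − 58·41
1 = −58·5165 + 1637·183
1 = 1637·20843 − 6606·5165
So 5165·(-6606) ≡ 1 (mod 20843), and -6606 ≡ 14237 (mod 20843).

14237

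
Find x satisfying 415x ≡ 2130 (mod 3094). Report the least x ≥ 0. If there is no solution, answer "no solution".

1198

First find gcd(415, 3094):
3094 = 7×415 + 189
415 = 2×189 + 37
189 = 5×37 + 4
37 = 9×4 + 1
4 = 4×1 + 0
gcd = 1, so a unique solution mod 3094 exists.
Back-substitute for the Bézout coefficients:
1 = 37 − 9·4
1 = −9·189 + 46·37
1 = 46·415 − 101·189
1 = −101·3094 + 753·415
So 415·(753) ≡ 1 (mod 3094), giving 415⁻¹ ≡ 753.
x ≡ 415⁻¹·2130 ≡ 753·2130 ≡ 1198 (mod 3094).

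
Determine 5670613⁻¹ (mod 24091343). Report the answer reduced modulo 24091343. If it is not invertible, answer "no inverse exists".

Extended Euclidean algorithm:
24091343 = 4×5670613 + 1408891
5670613 = 4×1408891 + 35049
1408891 = 40×35049 + 6931
35049 = 5×6931 + 394
6931 = 17×394 + 233
394 = 1×233 + 161
233 = 1×161 + 72
161 = 2×72 + 17
72 = 4×17 + 4
17 = 4×4 + 1
4 = 4×1 + 0
The gcd is 1. Working backward:
1 = 17 − 4·4
1 = −4·72 + 17·17
1 = 17·161 − 38·72
1 = −38·233 + 55·161
1 = 55·394 − 93·233
1 = −93·6931 + 1636·394
1 = 1636·35049 − 8273·6931
1 = −8273·1408891 + 332556·35049
1 = 332556·5670613 − 1338497·1408891
1 = −1338497·24091343 + 5686544·5670613
So 5670613·5686544 ≡ 1 (mod 24091343).

5686544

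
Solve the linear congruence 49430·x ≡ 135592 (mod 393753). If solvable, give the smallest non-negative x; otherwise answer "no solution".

55493

First find gcd(49430, 393753):
393753 = 7*49430 + 47743
49430 = 1*47743 + 1687
47743 = 28*1687 + 507
1687 = 3*507 + 166
507 = 3*166 + 9
166 = 18*9 + 4
9 = 2*4 + 1
4 = 4*1 + 0
gcd = 1, so a unique solution mod 393753 exists.
Back-substitute for the Bézout coefficients:
1 = 9 − 2·4
1 = −2·166 + 37·9
1 = 37·507 − 113·166
1 = −113·1687 + 376·507
1 = 376·47743 − 10641·1687
1 = −10641·49430 + 11017·47743
1 = 11017·393753 − 87760·49430
So 49430·(-87760) ≡ 1 (mod 393753), giving 49430⁻¹ ≡ 305993.
x ≡ 49430⁻¹·135592 ≡ 305993·135592 ≡ 55493 (mod 393753).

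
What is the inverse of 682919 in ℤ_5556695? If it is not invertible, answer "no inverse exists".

Apply the Euclidean algorithm to 5556695 and 682919:
5556695 = 8*682919 + 93343
682919 = 7*93343 + 29518
93343 = 3*29518 + 4789
29518 = 6*4789 + 784
4789 = 6*784 + 85
784 = 9*85 + 19
85 = 4*19 + 9
19 = 2*9 + 1
9 = 9*1 + 0
The gcd is 1. Working backward:
1 = 19 − 2·9
1 = −2·85 + 9·19
1 = 9·784 − 83·85
1 = −83·4789 + 507·784
1 = 507·29518 − 3125·4789
1 = −3125·93343 + 9882·29518
1 = 9882·682919 − 72299·93343
1 = −72299·5556695 + 588274·682919
So 682919·588274 ≡ 1 (mod 5556695).

588274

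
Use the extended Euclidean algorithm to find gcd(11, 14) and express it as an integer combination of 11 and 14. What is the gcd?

Apply Euclid's algorithm to 14 and 11:
14 = 1×11 + 3
11 = 3×3 + 2
3 = 1×2 + 1
2 = 2×1 + 0
gcd(11, 14) = 1.
Working backward:
1 = 3 − 2
1 = −11 + 4·3
1 = 4·14 − 5·11
So 1 = (4)·14 + (-5)·11.

1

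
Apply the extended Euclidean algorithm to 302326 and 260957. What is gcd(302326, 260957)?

1

Euclidean algorithm:
302326 = 1×260957 + 41369
260957 = 6×41369 + 12743
41369 = 3×12743 + 3140
12743 = 4×3140 + 183
3140 = 17×183 + 29
183 = 6×29 + 9
29 = 3×9 + 2
9 = 4×2 + 1
2 = 2×1 + 0
gcd(302326, 260957) = 1.
Working backward:
1 = 9 − 4·2
1 = −4·29 + 13·9
1 = 13·183 − 82·29
1 = −82·3140 + 1407·183
1 = 1407·12743 − 5710·3140
1 = −5710·41369 + 18537·12743
1 = 18537·260957 − 116932·41369
1 = −116932·302326 + 135469·260957
So 1 = (-116932)·302326 + (135469)·260957.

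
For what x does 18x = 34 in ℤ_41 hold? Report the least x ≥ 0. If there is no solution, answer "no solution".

11

First find gcd(18, 41):
41 = 2*18 + 5
18 = 3*5 + 3
5 = 1*3 + 2
3 = 1*2 + 1
2 = 2*1 + 0
gcd = 1, so a unique solution mod 41 exists.
Back-substitute for the Bézout coefficients:
1 = 3 − 2
1 = −5 + 2·3
1 = 2·18 − 7·5
1 = −7·41 + 16·18
So 18·(16) ≡ 1 (mod 41), giving 18⁻¹ ≡ 16.
x ≡ 18⁻¹·34 ≡ 16·34 ≡ 11 (mod 41).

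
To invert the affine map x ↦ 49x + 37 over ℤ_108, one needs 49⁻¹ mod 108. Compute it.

97

Run Euclid on (108, 49):
108 = 2*49 + 10
49 = 4*10 + 9
10 = 1*9 + 1
9 = 9*1 + 0
The gcd is 1. Working backward:
1 = 10 − 9
1 = −49 + 5·10
1 = 5·108 − 11·49
Hence 49⁻¹ ≡ -11 ≡ 97 (mod 108).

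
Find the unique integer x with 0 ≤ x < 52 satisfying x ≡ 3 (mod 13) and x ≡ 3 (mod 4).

3

Write x = 3 + 13·k. Then 13·k ≡ 3 − 3 ≡ 0 (mod 4).
Need 13⁻¹ mod 4. Extended Euclid on (4, 1):
4 = 4×1 + 0
13⁻¹ ≡ 1 (mod 4), so k ≡ 1·0 ≡ 0 (mod 4).
x = 3 + 13·0 = 3.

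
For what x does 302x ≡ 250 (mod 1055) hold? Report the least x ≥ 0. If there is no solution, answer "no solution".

965

First find gcd(302, 1055):
1055 = 3·302 + 149
302 = 2·149 + 4
149 = 37·4 + 1
4 = 4·1 + 0
gcd = 1, so a unique solution mod 1055 exists.
Back-substitute for the Bézout coefficients:
1 = 149 − 37·4
1 = −37·302 + 75·149
1 = 75·1055 − 262·302
So 302·(-262) ≡ 1 (mod 1055), giving 302⁻¹ ≡ 793.
x ≡ 302⁻¹·250 ≡ 793·250 ≡ 965 (mod 1055).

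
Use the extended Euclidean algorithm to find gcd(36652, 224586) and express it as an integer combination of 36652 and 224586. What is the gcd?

Repeated division:
224586 = 6·36652 + 4674
36652 = 7·4674 + 3934
4674 = 1·3934 + 740
3934 = 5·740 + 234
740 = 3·234 + 38
234 = 6·38 + 6
38 = 6·6 + 2
6 = 3·2 + 0
gcd(36652, 224586) = 2.
Working backward:
2 = 38 − 6·6
2 = −6·234 + 37·38
2 = 37·740 − 117·234
2 = −117·3934 + 622·740
2 = 622·4674 − 739·3934
2 = −739·36652 + 5795·4674
2 = 5795·224586 − 35509·36652
So 2 = (5795)·224586 + (-35509)·36652.

2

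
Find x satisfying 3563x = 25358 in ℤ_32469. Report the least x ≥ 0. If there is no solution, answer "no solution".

First find gcd(3563, 32469):
32469 = 9*3563 + 402
3563 = 8*402 + 347
402 = 1*347 + 55
347 = 6*55 + 17
55 = 3*17 + 4
17 = 4*4 + 1
4 = 4*1 + 0
gcd = 1, so a unique solution mod 32469 exists.
Back-substitute for the Bézout coefficients:
1 = 17 − 4·4
1 = −4·55 + 13·17
1 = 13·347 − 82·55
1 = −82·402 + 95·347
1 = 95·3563 − 842·402
1 = −842·32469 + 7673·3563
So 3563·(7673) ≡ 1 (mod 32469), giving 3563⁻¹ ≡ 7673.
x ≡ 3563⁻¹·25358 ≡ 7673·25358 ≡ 17686 (mod 32469).

17686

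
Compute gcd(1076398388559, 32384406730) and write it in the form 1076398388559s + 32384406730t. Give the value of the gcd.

13

Apply Euclid's algorithm to 1076398388559 and 32384406730:
1076398388559 = 33·32384406730 + 7712966469
32384406730 = 4·7712966469 + 1532540854
7712966469 = 5·1532540854 + 50262199
1532540854 = 30·50262199 + 24674884
50262199 = 2·24674884 + 912431
24674884 = 27·912431 + 39247
912431 = 23·39247 + 9750
39247 = 4·9750 + 247
9750 = 39·247 + 117
247 = 2·117 + 13
117 = 9·13 + 0
gcd(1076398388559, 32384406730) = 13.
Working backward:
13 = 247 − 2·117
13 = −2·9750 + 79·247
13 = 79·39247 − 318·9750
13 = −318·912431 + 7393·39247
13 = 7393·24674884 − 199929·912431
13 = −199929·50262199 + 407251·24674884
13 = 407251·1532540854 − 12417459·50262199
13 = −12417459·7712966469 + 62494546·1532540854
13 = 62494546·32384406730 − 262395643·7712966469
13 = −262395643·1076398388559 + 8721550765·32384406730
So 13 = (-262395643)·1076398388559 + (8721550765)·32384406730.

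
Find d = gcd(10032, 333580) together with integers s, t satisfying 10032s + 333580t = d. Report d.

Euclidean algorithm:
333580 = 33·10032 + 2524
10032 = 3·2524 + 2460
2524 = 1·2460 + 64
2460 = 38·64 + 28
64 = 2·28 + 8
28 = 3·8 + 4
8 = 2·4 + 0
gcd(10032, 333580) = 4.
Express as a combination:
4 = 28 − 3·8
4 = −3·64 + 7·28
4 = 7·2460 − 269·64
4 = −269·2524 + 276·2460
4 = 276·10032 − 1097·2524
4 = −1097·333580 + 36477·10032
So 4 = (-1097)·333580 + (36477)·10032.

4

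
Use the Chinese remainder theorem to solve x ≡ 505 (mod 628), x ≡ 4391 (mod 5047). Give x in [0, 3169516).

Write x = 505 + 628·k. Then 628·k ≡ 4391 − 505 ≡ 3886 (mod 5047).
Need 628⁻¹ mod 5047. Extended Euclid on (5047, 628):
5047 = 8×628 + 23
628 = 27×23 + 7
23 = 3×7 + 2
7 = 3×2 + 1
2 = 2×1 + 0
Back-substitute:
1 = 7 − 3·2
1 = −3·23 + 10·7
1 = 10·628 − 273·23
1 = −273·5047 + 2194·628
628⁻¹ ≡ 2194 (mod 5047), so k ≡ 2194·3886 ≡ 1501 (mod 5047).
x = 505 + 628·1501 = 943133.

943133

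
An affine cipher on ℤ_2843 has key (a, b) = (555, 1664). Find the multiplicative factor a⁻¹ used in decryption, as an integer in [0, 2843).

1296

Extended Euclidean algorithm:
2843 = 5×555 + 68
555 = 8×68 + 11
68 = 6×11 + 2
11 = 5×2 + 1
2 = 2×1 + 0
Since gcd(555, 2843) = 1, back-substitute to write 1 as a combination:
1 = 11 − 5·2
1 = −5·68 + 31·11
1 = 31·555 − 253·68
1 = −253·2843 + 1296·555
So 555·1296 ≡ 1 (mod 2843).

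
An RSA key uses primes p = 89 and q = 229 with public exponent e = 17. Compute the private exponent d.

4721

φ(n) = (p−1)(q−1) = 88·228 = 20064.
Need d with 17·d ≡ 1 (mod 20064). Apply the extended Euclidean algorithm:
20064 = 1180·17 + 4
17 = 4·4 + 1
4 = 4·1 + 0
Back-substitute:
1 = 17 − 4·4
1 = −4·20064 + 4721·17
So 17·4721 ≡ 1 (mod 20064), hence d = 4721.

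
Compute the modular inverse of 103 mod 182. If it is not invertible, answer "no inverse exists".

129

Run Euclid on (182, 103):
182 = 1·103 + 79
103 = 1·79 + 24
79 = 3·24 + 7
24 = 3·7 + 3
7 = 2·3 + 1
3 = 3·1 + 0
gcd = 1, so the inverse exists. Back-substitute:
1 = 7 − 2·3
1 = −2·24 + 7·7
1 = 7·79 − 23·24
1 = −23·103 + 30·79
1 = 30·182 − 53·103
So 103·(-53) ≡ 1 (mod 182), and -53 ≡ 129 (mod 182).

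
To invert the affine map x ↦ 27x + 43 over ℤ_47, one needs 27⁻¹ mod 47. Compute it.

Extended Euclidean algorithm:
47 = 1*27 + 20
27 = 1*20 + 7
20 = 2*7 + 6
7 = 1*6 + 1
6 = 6*1 + 0
Since gcd(27, 47) = 1, back-substitute to write 1 as a combination:
1 = 7 − 6
1 = −20 + 3·7
1 = 3·27 − 4·20
1 = −4·47 + 7·27
So 27·7 ≡ 1 (mod 47).

7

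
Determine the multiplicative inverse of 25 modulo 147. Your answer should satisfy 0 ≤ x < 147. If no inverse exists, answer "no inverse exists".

100

Apply the Euclidean algorithm to 147 and 25:
147 = 5*25 + 22
25 = 1*22 + 3
22 = 7*3 + 1
3 = 3*1 + 0
Since gcd(25, 147) = 1, back-substitute to write 1 as a combination:
1 = 22 − 7·3
1 = −7·25 + 8·22
1 = 8·147 − 47·25
Hence 25⁻¹ ≡ -47 ≡ 100 (mod 147).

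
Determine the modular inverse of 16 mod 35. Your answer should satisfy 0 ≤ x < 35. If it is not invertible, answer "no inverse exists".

Extended Euclidean algorithm:
35 = 2*16 + 3
16 = 5*3 + 1
3 = 3*1 + 0
The gcd is 1. Working backward:
1 = 16 − 5·3
1 = −5·35 + 11·16
So 16·11 ≡ 1 (mod 35).

11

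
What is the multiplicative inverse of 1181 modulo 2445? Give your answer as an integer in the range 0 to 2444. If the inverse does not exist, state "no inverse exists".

gcd(2445, 1181) by repeated division:
2445 = 2×1181 + 83
1181 = 14×83 + 19
83 = 4×19 + 7
19 = 2×7 + 5
7 = 1×5 + 2
5 = 2×2 + 1
2 = 2×1 + 0
The gcd is 1. Working backward:
1 = 5 − 2·2
1 = −2·7 + 3·5
1 = 3·19 − 8·7
1 = −8·83 + 35·19
1 = 35·1181 − 498·83
1 = −498·2445 + 1031·1181
So 1181·1031 ≡ 1 (mod 2445).

1031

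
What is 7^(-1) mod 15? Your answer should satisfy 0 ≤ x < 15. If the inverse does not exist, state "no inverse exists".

13

gcd(15, 7) by repeated division:
15 = 2*7 + 1
7 = 7*1 + 0
gcd = 1, so the inverse exists. Back-substitute:
1 = 15 − 2·7
So 7·(-2) ≡ 1 (mod 15), and -2 ≡ 13 (mod 15).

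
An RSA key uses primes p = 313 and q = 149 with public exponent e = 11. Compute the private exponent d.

25187

φ(n) = (p−1)(q−1) = 312·148 = 46176.
Need d with 11·d ≡ 1 (mod 46176). Apply the extended Euclidean algorithm:
46176 = 4197×11 + 9
11 = 1×9 + 2
9 = 4×2 + 1
2 = 2×1 + 0
Back-substitute:
1 = 9 − 4·2
1 = −4·11 + 5·9
1 = 5·46176 − 20989·11
So 11·(-20989) ≡ 1 (mod 46176), hence d ≡ -20989 ≡ 25187 (mod 46176).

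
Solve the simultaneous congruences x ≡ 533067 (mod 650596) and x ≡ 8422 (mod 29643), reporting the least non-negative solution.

Write x = 533067 + 650596·k. Then 650596·k ≡ 8422 − 533067 ≡ 8929 (mod 29643).
Need 650596⁻¹ mod 29643. Extended Euclid on (29643, 28093):
29643 = 1·28093 + 1550
28093 = 18·1550 + 193
1550 = 8·193 + 6
193 = 32·6 + 1
6 = 6·1 + 0
Back-substitute:
1 = 193 − 32·6
1 = −32·1550 + 257·193
1 = 257·28093 − 4658·1550
1 = −4658·29643 + 4915·28093
650596⁻¹ ≡ 4915 (mod 29643), so k ≡ 4915·8929 ≡ 14395 (mod 29643).
x = 533067 + 650596·14395 = 9365862487.

9365862487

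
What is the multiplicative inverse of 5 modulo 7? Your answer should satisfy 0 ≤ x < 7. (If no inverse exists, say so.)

3

Apply the Euclidean algorithm to 7 and 5:
7 = 1·5 + 2
5 = 2·2 + 1
2 = 2·1 + 0
The gcd is 1. Working backward:
1 = 5 − 2·2
1 = −2·7 + 3·5
So 5·3 ≡ 1 (mod 7).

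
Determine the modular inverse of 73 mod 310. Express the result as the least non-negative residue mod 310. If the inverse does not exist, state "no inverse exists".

gcd(310, 73) by repeated division:
310 = 4*73 + 18
73 = 4*18 + 1
18 = 18*1 + 0
Since gcd(73, 310) = 1, back-substitute to write 1 as a combination:
1 = 73 − 4·18
1 = −4·310 + 17·73
So 73·17 ≡ 1 (mod 310).

17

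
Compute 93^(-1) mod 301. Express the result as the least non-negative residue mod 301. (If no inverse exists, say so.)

Extended Euclidean algorithm:
301 = 3·93 + 22
93 = 4·22 + 5
22 = 4·5 + 2
5 = 2·2 + 1
2 = 2·1 + 0
Since gcd(93, 301) = 1, back-substitute to write 1 as a combination:
1 = 5 − 2·2
1 = −2·22 + 9·5
1 = 9·93 − 38·22
1 = −38·301 + 123·93
So 93·123 ≡ 1 (mod 301).

123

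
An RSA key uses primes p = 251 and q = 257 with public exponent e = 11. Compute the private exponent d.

φ(n) = (p−1)(q−1) = 250·256 = 64000.
Need d with 11·d ≡ 1 (mod 64000). Apply the extended Euclidean algorithm:
64000 = 5818×11 + 2
11 = 5×2 + 1
2 = 2×1 + 0
Back-substitute:
1 = 11 − 5·2
1 = −5·64000 + 29091·11
So 11·29091 ≡ 1 (mod 64000), hence d = 29091.

29091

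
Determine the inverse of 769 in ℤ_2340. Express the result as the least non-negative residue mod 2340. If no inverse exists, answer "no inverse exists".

709

Extended Euclidean algorithm:
2340 = 3·769 + 33
769 = 23·33 + 10
33 = 3·10 + 3
10 = 3·3 + 1
3 = 3·1 + 0
The gcd is 1. Working backward:
1 = 10 − 3·3
1 = −3·33 + 10·10
1 = 10·769 − 233·33
1 = −233·2340 + 709·769
So 769·709 ≡ 1 (mod 2340).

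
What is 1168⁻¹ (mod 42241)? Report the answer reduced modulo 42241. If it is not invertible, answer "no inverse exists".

12694

Apply the Euclidean algorithm to 42241 and 1168:
42241 = 36*1168 + 193
1168 = 6*193 + 10
193 = 19*10 + 3
10 = 3*3 + 1
3 = 3*1 + 0
Since gcd(1168, 42241) = 1, back-substitute to write 1 as a combination:
1 = 10 − 3·3
1 = −3·193 + 58·10
1 = 58·1168 − 351·193
1 = −351·42241 + 12694·1168
So 1168·12694 ≡ 1 (mod 42241).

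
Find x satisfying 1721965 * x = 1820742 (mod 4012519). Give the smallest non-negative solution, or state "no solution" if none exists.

389207

First find gcd(1721965, 4012519):
4012519 = 2·1721965 + 568589
1721965 = 3·568589 + 16198
568589 = 35·16198 + 1659
16198 = 9·1659 + 1267
1659 = 1·1267 + 392
1267 = 3·392 + 91
392 = 4·91 + 28
91 = 3·28 + 7
28 = 4·7 + 0
gcd = 7 and 7 | 1820742, so solutions exist. Divide through by 7: 245995x ≡ 260106 (mod 573217).
Now find 245995⁻¹ mod 573217:
573217 = 2*245995 + 81227
245995 = 3*81227 + 2314
81227 = 35*2314 + 237
2314 = 9*237 + 181
237 = 1*181 + 56
181 = 3*56 + 13
56 = 4*13 + 4
13 = 3*4 + 1
4 = 4*1 + 0
Back-substitute:
1 = 13 − 3·4
1 = −3·56 + 13·13
1 = 13·181 − 42·56
1 = −42·237 + 55·181
1 = 55·2314 − 537·237
1 = −537·81227 + 18850·2314
1 = 18850·245995 − 57087·81227
1 = −57087·573217 + 133024·245995
So 245995⁻¹ ≡ 133024 (mod 573217).
Then x ≡ 133024·260106 ≡ 389207 (mod 573217); the smallest non-negative solution is x = 389207.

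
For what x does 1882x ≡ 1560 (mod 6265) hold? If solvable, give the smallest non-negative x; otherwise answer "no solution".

First find gcd(1882, 6265):
6265 = 3*1882 + 619
1882 = 3*619 + 25
619 = 24*25 + 19
25 = 1*19 + 6
19 = 3*6 + 1
6 = 6*1 + 0
gcd = 1, so a unique solution mod 6265 exists.
Back-substitute for the Bézout coefficients:
1 = 19 − 3·6
1 = −3·25 + 4·19
1 = 4·619 − 99·25
1 = −99·1882 + 301·619
1 = 301·6265 − 1002·1882
So 1882·(-1002) ≡ 1 (mod 6265), giving 1882⁻¹ ≡ 5263.
x ≡ 1882⁻¹·1560 ≡ 5263·1560 ≡ 3130 (mod 6265).

3130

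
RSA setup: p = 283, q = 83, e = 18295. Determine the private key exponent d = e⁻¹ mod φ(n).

φ(n) = (p−1)(q−1) = 282·82 = 23124.
Need d with 18295·d ≡ 1 (mod 23124). Apply the extended Euclidean algorithm:
23124 = 1×18295 + 4829
18295 = 3×4829 + 3808
4829 = 1×3808 + 1021
3808 = 3×1021 + 745
1021 = 1×745 + 276
745 = 2×276 + 193
276 = 1×193 + 83
193 = 2×83 + 27
83 = 3×27 + 2
27 = 13×2 + 1
2 = 2×1 + 0
Back-substitute:
1 = 27 − 13·2
1 = −13·83 + 40·27
1 = 40·193 − 93·83
1 = −93·276 + 133·193
1 = 133·745 − 359·276
1 = −359·1021 + 492·745
1 = 492·3808 − 1835·1021
1 = −1835·4829 + 2327·3808
1 = 2327·18295 − 8816·4829
1 = −8816·23124 + 11143·18295
So 18295·11143 ≡ 1 (mod 23124), hence d = 11143.

11143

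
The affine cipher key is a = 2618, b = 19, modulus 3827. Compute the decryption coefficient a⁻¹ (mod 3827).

Apply the Euclidean algorithm to 3827 and 2618:
3827 = 1*2618 + 1209
2618 = 2*1209 + 200
1209 = 6*200 + 9
200 = 22*9 + 2
9 = 4*2 + 1
2 = 2*1 + 0
The gcd is 1. Working backward:
1 = 9 − 4·2
1 = −4·200 + 89·9
1 = 89·1209 − 538·200
1 = −538·2618 + 1165·1209
1 = 1165·3827 − 1703·2618
Hence 2618⁻¹ ≡ -1703 ≡ 2124 (mod 3827).

2124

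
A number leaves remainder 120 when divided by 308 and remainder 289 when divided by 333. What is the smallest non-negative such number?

Write x = 120 + 308·k. Then 308·k ≡ 289 − 120 ≡ 169 (mod 333).
Need 308⁻¹ mod 333. Extended Euclid on (333, 308):
333 = 1*308 + 25
308 = 12*25 + 8
25 = 3*8 + 1
8 = 8*1 + 0
Back-substitute:
1 = 25 − 3·8
1 = −3·308 + 37·25
1 = 37·333 − 40·308
308⁻¹ ≡ 293 (mod 333), so k ≡ 293·169 ≡ 233 (mod 333).
x = 120 + 308·233 = 71884.

71884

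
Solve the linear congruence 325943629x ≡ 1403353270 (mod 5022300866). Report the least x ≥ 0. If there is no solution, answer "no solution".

76278774

First find gcd(325943629, 5022300866):
5022300866 = 15×325943629 + 133146431
325943629 = 2×133146431 + 59650767
133146431 = 2×59650767 + 13844897
59650767 = 4×13844897 + 4271179
13844897 = 3×4271179 + 1031360
4271179 = 4×1031360 + 145739
1031360 = 7×145739 + 11187
145739 = 13×11187 + 308
11187 = 36×308 + 99
308 = 3×99 + 11
99 = 9×11 + 0
gcd = 11 and 11 | 1403353270, so solutions exist. Divide through by 11: 29631239x ≡ 127577570 (mod 456572806).
Now find 29631239⁻¹ mod 456572806:
456572806 = 15*29631239 + 12104221
29631239 = 2*12104221 + 5422797
12104221 = 2*5422797 + 1258627
5422797 = 4*1258627 + 388289
1258627 = 3*388289 + 93760
388289 = 4*93760 + 13249
93760 = 7*13249 + 1017
13249 = 13*1017 + 28
1017 = 36*28 + 9
28 = 3*9 + 1
9 = 9*1 + 0
Back-substitute:
1 = 28 − 3·9
1 = −3·1017 + 109·28
1 = 109·13249 − 1420·1017
1 = −1420·93760 + 10049·13249
1 = 10049·388289 − 41616·93760
1 = −41616·1258627 + 134897·388289
1 = 134897·5422797 − 581204·1258627
1 = −581204·12104221 + 1297305·5422797
1 = 1297305·29631239 − 3175814·12104221
1 = −3175814·456572806 + 48934515·29631239
So 29631239⁻¹ ≡ 48934515 (mod 456572806).
Then x ≡ 48934515·127577570 ≡ 76278774 (mod 456572806); the smallest non-negative solution is x = 76278774.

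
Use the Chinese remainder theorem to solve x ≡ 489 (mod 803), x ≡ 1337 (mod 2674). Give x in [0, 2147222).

851669

Write x = 489 + 803·k. Then 803·k ≡ 1337 − 489 ≡ 848 (mod 2674).
Need 803⁻¹ mod 2674. Extended Euclid on (2674, 803):
2674 = 3×803 + 265
803 = 3×265 + 8
265 = 33×8 + 1
8 = 8×1 + 0
Back-substitute:
1 = 265 − 33·8
1 = −33·803 + 100·265
1 = 100·2674 − 333·803
803⁻¹ ≡ 2341 (mod 2674), so k ≡ 2341·848 ≡ 1060 (mod 2674).
x = 489 + 803·1060 = 851669.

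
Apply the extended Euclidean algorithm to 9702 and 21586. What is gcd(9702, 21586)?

Repeated division:
21586 = 2*9702 + 2182
9702 = 4*2182 + 974
2182 = 2*974 + 234
974 = 4*234 + 38
234 = 6*38 + 6
38 = 6*6 + 2
6 = 3*2 + 0
gcd(9702, 21586) = 2.
Express as a combination:
2 = 38 − 6·6
2 = −6·234 + 37·38
2 = 37·974 − 154·234
2 = −154·2182 + 345·974
2 = 345·9702 − 1534·2182
2 = −1534·21586 + 3413·9702
So 2 = (-1534)·21586 + (3413)·9702.

2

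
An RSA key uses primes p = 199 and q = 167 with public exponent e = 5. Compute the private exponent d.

19721

φ(n) = (p−1)(q−1) = 198·166 = 32868.
Need d with 5·d ≡ 1 (mod 32868). Apply the extended Euclidean algorithm:
32868 = 6573*5 + 3
5 = 1*3 + 2
3 = 1*2 + 1
2 = 2*1 + 0
Back-substitute:
1 = 3 − 2
1 = −5 + 2·3
1 = 2·32868 − 13147·5
So 5·(-13147) ≡ 1 (mod 32868), hence d ≡ -13147 ≡ 19721 (mod 32868).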